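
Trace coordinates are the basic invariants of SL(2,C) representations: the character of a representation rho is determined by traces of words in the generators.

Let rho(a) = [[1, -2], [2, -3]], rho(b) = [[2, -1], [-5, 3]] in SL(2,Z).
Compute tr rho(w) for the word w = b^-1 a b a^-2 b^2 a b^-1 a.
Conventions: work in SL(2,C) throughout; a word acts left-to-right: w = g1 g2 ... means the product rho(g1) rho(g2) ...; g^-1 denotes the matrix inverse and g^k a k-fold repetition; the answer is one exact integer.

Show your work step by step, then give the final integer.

rho(b^-1) = [[3, 1], [5, 2]]
... * rho(a) = [[1, -2], [2, -3]]  ->  [[5, -9], [9, -16]]
... * rho(b) = [[2, -1], [-5, 3]]  ->  [[55, -32], [98, -57]]
... * rho(a^-1) = [[-3, 2], [-2, 1]]  ->  [[-101, 78], [-180, 139]]
... * rho(a^-1) = [[-3, 2], [-2, 1]]  ->  [[147, -124], [262, -221]]
... * rho(b) = [[2, -1], [-5, 3]]  ->  [[914, -519], [1629, -925]]
... * rho(b) = [[2, -1], [-5, 3]]  ->  [[4423, -2471], [7883, -4404]]
... * rho(a) = [[1, -2], [2, -3]]  ->  [[-519, -1433], [-925, -2554]]
... * rho(b^-1) = [[3, 1], [5, 2]]  ->  [[-8722, -3385], [-15545, -6033]]
... * rho(a) = [[1, -2], [2, -3]]  ->  [[-15492, 27599], [-27611, 49189]]
tr = -15492 + 49189 = 33697

33697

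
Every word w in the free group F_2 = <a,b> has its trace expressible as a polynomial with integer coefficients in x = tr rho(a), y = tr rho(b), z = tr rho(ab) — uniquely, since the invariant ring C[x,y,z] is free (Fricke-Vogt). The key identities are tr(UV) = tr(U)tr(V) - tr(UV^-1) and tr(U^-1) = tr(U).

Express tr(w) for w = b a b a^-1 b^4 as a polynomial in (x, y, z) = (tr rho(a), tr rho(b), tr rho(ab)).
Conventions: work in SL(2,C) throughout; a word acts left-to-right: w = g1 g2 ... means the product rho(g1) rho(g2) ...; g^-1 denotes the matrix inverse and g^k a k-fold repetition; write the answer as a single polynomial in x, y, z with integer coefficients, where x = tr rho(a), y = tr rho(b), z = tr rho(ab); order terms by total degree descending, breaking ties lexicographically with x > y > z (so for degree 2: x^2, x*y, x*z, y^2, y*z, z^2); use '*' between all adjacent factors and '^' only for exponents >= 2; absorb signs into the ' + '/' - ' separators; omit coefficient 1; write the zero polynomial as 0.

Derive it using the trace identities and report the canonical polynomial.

x*y^5*z - x^2*y^4 - y^4*z^2 - 3*x*y^3*z + 3*x^2*y^2 + y^4 + 3*y^2*z^2 + x*y*z - x^2 - 4*y^2 - z^2 + 2

apply: trace(a b^2) = trace(b) * trace(a b) - trace(a)  (reduce the b square) = y*z - x
trace(b^2 a b) = trace(b) * trace(a b^2) - trace(a b)  (reduce the b square) = y^2*z - x*y - z
apply: trace(b^2 a b^2) = trace(b) * trace(b^2 a b) - trace(b^2 a)  (reduce the b square) = y^3*z - x*y^2 - 2*y*z + x
trace(b^3 a b^2) = trace(b) * trace(b^2 a b^2) - trace(b^2 a b)  (reduce the b square) = y^4*z - x*y^3 - 3*y^2*z + 2*x*y + z
trace(b^5 a b) = trace(b) * trace(b^3 a b^2) - trace(b^3 a b)  (reduce the b square) = y^5*z - x*y^4 - 4*y^3*z + 3*x*y^2 + 3*y*z - x
trace(a b a b) = trace(b a) * trace(b a) - trace(1)  (split on b) = z^2 - 2
apply: trace(a b a) = trace(a) * trace(b a) - trace(b)  (reduce the a square) = x*z - y
trace(a b a b^2) = trace(b) * trace(a b a b) - trace(a b a)  (reduce the b square) = y*z^2 - x*z - y
use: trace(b^2 a b a b) = trace(b) * trace(a b a b^2) - trace(a b a b)  (reduce the b square) = y^2*z^2 - x*y*z - y^2 - z^2 + 2
apply: trace(a b a b^4) = trace(b) * trace(b^2 a b a b) - trace(b^2 a b a)  (reduce the b square) = y^3*z^2 - x*y^2*z - y^3 - 2*y*z^2 + x*z + 3*y
trace(b^5 a b a) = trace(b) * trace(a b a b^4) - trace(a b a b^3)  (reduce the b square) = y^4*z^2 - x*y^3*z - y^4 - 3*y^2*z^2 + 2*x*y*z + 4*y^2 + z^2 - 2
trace(b a b a^-1 b^4) = trace(b^5 a b) * trace(a) - trace(b^5 a b a)  (eliminate a^-1) = x*y^5*z - x^2*y^4 - y^4*z^2 - 3*x*y^3*z + 3*x^2*y^2 + y^4 + 3*y^2*z^2 + x*y*z - x^2 - 4*y^2 - z^2 + 2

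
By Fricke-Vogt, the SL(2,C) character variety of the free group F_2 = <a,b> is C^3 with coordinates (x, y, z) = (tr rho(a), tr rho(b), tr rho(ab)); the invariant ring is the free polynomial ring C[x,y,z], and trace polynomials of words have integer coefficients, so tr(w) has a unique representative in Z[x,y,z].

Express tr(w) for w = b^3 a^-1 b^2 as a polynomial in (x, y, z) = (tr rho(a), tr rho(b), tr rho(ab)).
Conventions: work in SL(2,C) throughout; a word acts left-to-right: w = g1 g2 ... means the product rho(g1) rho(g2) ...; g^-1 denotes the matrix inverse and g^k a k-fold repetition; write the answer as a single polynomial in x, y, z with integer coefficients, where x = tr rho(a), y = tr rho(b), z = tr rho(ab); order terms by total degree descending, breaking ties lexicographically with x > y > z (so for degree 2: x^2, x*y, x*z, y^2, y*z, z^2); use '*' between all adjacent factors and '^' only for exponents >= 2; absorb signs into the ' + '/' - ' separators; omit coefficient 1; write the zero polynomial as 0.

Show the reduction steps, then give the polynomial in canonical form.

x*y^5 - y^4*z - 4*x*y^3 + 3*y^2*z + 3*x*y - z

trace(b^2) = trace(b) * trace(b) - trace(1) = y^2 - 2
trace(b^3) = trace(b) * trace(b^2) - trace(b) = y^3 - 3*y
next, trace(b^4) = trace(b) * trace(b^3) - trace(b^2) = y^4 - 4*y^2 + 2
trace(b^5) = trace(b) * trace(b^4) - trace(b^3) = y^5 - 5*y^3 + 5*y
and trace(a b^2) = trace(b) * trace(a b) - trace(a) = y*z - x
trace(b^2 a b) = trace(b) * trace(a b^2) - trace(a b) = y^2*z - x*y - z
and trace(b^2 a b^2) = trace(b) * trace(b^2 a b) - trace(b^2 a) = y^3*z - x*y^2 - 2*y*z + x
trace(b^5 a) = trace(b) * trace(b^2 a b^2) - trace(b^2 a b) = y^4*z - x*y^3 - 3*y^2*z + 2*x*y + z
trace(b^3 a^-1 b^2) = trace(b^5) * trace(a) - trace(b^5 a) = x*y^5 - y^4*z - 4*x*y^3 + 3*y^2*z + 3*x*y - z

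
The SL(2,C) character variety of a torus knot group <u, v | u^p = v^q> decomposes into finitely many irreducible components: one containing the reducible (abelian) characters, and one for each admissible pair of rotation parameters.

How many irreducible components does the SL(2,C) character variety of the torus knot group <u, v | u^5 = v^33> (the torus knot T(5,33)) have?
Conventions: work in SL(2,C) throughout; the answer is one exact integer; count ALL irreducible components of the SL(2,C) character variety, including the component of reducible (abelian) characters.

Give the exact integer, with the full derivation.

65

Gamma = < u, v | u^5 = v^33 > (torus knot T(5,33)); the central element u^5 = v^33 acts as +I or -I in any irreducible SL(2,C) representation.
This locks tr(u) to 2*cos(pi*alpha/5), alpha in 1..4, and tr(v) to 2*cos(pi*beta/33), beta in 1..32, on each component of irreducible characters.
Consistency of u^5 = (-1)^alpha I with v^33 = (-1)^beta I forces alpha = beta (mod 2).
Counting: 2 odd alphas x 16 odd betas + 2 even alphas x 16 even betas = 32 + 32 = 64.
That is 64 components of irreducible characters, and with the reducible (abelian) component the total is 65.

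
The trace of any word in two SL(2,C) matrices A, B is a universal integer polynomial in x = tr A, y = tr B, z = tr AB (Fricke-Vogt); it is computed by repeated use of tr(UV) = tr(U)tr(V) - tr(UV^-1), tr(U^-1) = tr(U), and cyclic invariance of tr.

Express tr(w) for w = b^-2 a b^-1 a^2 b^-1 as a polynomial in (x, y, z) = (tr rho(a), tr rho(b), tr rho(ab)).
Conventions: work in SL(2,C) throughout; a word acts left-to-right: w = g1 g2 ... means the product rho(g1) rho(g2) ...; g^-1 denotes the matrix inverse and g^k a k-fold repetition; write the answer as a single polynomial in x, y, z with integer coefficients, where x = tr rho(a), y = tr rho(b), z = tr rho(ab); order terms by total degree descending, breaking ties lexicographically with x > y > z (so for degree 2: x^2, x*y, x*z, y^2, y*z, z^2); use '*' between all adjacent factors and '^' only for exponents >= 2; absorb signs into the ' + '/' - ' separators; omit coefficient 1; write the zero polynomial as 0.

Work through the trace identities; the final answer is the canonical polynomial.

x^3*y^4 - 2*x^2*y^3*z - 2*x^3*y^2 - x*y^4 + x*y^2*z^2 + 3*x^2*y*z + y^3*z + 2*x*y^2 - x*z^2 - 2*y*z + x

use: tr(a^2) = tr(a) tr(a) - tr(1)  (reduce the a square) = x^2 - 2
tr(a^3) = tr(a) tr(a^2) - tr(a)  (reduce the a square) = x^3 - 3*x
apply: tr(a b a) = tr(a) tr(b a) - tr(b)  (reduce the a square) = x*z - y
tr(a^3 b) = tr(a) tr(a b a) - tr(a b)  (reduce the a square) = x^2*z - x*y - z
apply: tr(a^3 b^-1) = tr(a^3) tr(b) - tr(a^3 b)  (eliminate b^-1) = x^3*y - x^2*z - 2*x*y + z
use: tr(b^-2 a^3) = tr(a^3 b^-1) tr(b) - tr(a^3)  (eliminate b^-1) = x^3*y^2 - x^2*y*z - x^3 - 2*x*y^2 + y*z + 3*x
apply: tr(a^2 b^-3 a) = tr(b^-2 a^3) tr(b) - tr(b^-2 a^3 b)  (eliminate b^-1) = x^3*y^3 - x^2*y^2*z - 2*x^3*y - 2*x*y^3 + x^2*z + y^2*z + 5*x*y - z
use: tr(b a b a) = tr(b a) tr(b a) - tr(1)  (split on b) = z^2 - 2
apply: tr(b a b) = tr(b) tr(a b) - tr(a)  (reduce the b square) = y*z - x
tr(a b a^2 b) = tr(a) tr(b a b a) - tr(b a b)  (reduce the a square) = x*z^2 - y*z - x
tr(b^-1 a b a^2) = tr(a b a^2) tr(b) - tr(a b a^2 b)  (eliminate b^-1) = x^2*y*z - x*y^2 - x*z^2 + x
apply: tr(b^-2 a b a^2) = tr(b^-1 a b a^2) tr(b) - tr(b^-1 a b a^2 b)  (eliminate b^-1) = x^2*y^2*z - x*y^3 - x*y*z^2 - x^2*z + 2*x*y + z
apply: tr(a^2 b^-3 a b) = tr(b^-2 a b a^2) tr(b) - tr(b^-2 a b a^2 b)  (eliminate b^-1) = x^2*y^3*z - x*y^4 - x*y^2*z^2 - 2*x^2*y*z + 3*x*y^2 + x*z^2 + y*z - x
tr(b^-2 a b^-1 a^2 b^-1) = tr(a^2 b^-3 a) tr(b) - tr(a^2 b^-3 a b)  (eliminate b^-1) = x^3*y^4 - 2*x^2*y^3*z - 2*x^3*y^2 - x*y^4 + x*y^2*z^2 + 3*x^2*y*z + y^3*z + 2*x*y^2 - x*z^2 - 2*y*z + x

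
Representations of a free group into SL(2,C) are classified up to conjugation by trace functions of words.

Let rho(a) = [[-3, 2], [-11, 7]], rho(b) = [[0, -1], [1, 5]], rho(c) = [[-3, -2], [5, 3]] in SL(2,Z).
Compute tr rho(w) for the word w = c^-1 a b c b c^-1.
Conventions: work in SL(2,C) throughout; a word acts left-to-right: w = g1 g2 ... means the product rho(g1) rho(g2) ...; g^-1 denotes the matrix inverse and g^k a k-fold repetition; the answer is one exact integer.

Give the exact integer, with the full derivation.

rho(c^-1) = [[3, 2], [-5, -3]]
... * rho(a) = [[-3, 2], [-11, 7]]  ->  [[-31, 20], [48, -31]]
... * rho(b) = [[0, -1], [1, 5]]  ->  [[20, 131], [-31, -203]]
... * rho(c) = [[-3, -2], [5, 3]]  ->  [[595, 353], [-922, -547]]
... * rho(b) = [[0, -1], [1, 5]]  ->  [[353, 1170], [-547, -1813]]
... * rho(c^-1) = [[3, 2], [-5, -3]]  ->  [[-4791, -2804], [7424, 4345]]
tr = -4791 + 4345 = -446

-446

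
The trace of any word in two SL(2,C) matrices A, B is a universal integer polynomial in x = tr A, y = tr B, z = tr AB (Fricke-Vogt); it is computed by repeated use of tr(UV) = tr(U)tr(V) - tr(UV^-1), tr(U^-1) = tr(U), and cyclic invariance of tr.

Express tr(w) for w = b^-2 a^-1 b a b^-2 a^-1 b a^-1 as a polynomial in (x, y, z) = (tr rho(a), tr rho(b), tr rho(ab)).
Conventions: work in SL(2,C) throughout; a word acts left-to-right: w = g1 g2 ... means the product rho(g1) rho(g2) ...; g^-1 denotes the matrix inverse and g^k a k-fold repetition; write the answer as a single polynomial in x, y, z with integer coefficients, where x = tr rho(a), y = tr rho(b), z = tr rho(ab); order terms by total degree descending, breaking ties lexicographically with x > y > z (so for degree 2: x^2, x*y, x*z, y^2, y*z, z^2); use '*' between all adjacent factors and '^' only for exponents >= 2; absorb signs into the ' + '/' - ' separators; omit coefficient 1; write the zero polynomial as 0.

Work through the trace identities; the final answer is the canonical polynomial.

-x^2*y^4*z^2 + 2*x^3*y^3*z + 2*x*y^5*z + 2*x*y^3*z^3 - x^4*y^2 - 2*x^2*y^4 - 3*x^2*y^2*z^2 - y^6 - 2*y^4*z^2 - y^2*z^4 + x^3*y*z - 5*x*y^3*z + x*y*z^3 + 6*x^2*y^2 + 6*y^4 + 6*y^2*z^2 - 3*x*y*z - x^2 - 9*y^2 + 2

tr(a b a) = tr(a)*tr(b a) - tr(b)   [square of a] = x*z - y
tr(a b a b) = tr(b a)*tr(b a) - tr(1)   [split at a repeated b] = z^2 - 2
tr(b a b^-1 a) = tr(a b a)*tr(b) - tr(a b a b)   [inverse elimination on b] = x*y*z - y^2 - z^2 + 2
tr(b^-1 a^-1 b a) = tr(b a b^-1)*tr(a) - tr(b a b^-1 a)   [inverse elimination on a] = -x*y*z + x^2 + y^2 + z^2 - 2
tr(b^-2 a^-1 b a) = tr(b^-1 a^-1 b a)*tr(b) - tr(b^-1 a^-1 b a b)   [inverse elimination on b] = -x*y^2*z + x^2*y + y^3 + y*z^2 - 3*y
tr(b^-2 a^-1 b a b^-1) = tr(b^-2 a^-1 b a)*tr(b) - tr(b^-2 a^-1 b a b)   [inverse elimination on b] = -x*y^3*z + x^2*y^2 + y^4 + y^2*z^2 + x*y*z - x^2 - 4*y^2 - z^2 + 2
tr(a^2) = tr(a)*tr(a) - tr(1)   [square of a] = x^2 - 2
tr(a b^2 a) = tr(b)*tr(a^2 b) - tr(a^2)   [square of b] = x*y*z - x^2 - y^2 + 2
tr(a b^2 a b) = tr(b)*tr(a b a b) - tr(a b a)   [square of b] = y*z^2 - x*z - y
tr(b a b^-1 a b) = tr(a b^2 a)*tr(b) - tr(a b^2 a b)   [inverse elimination on b] = x*y^2*z - x^2*y - y^3 - y*z^2 + x*z + 3*y
tr(b a b) = tr(b)*tr(a b) - tr(a)   [square of b] = y*z - x
tr(a b a b a) = tr(a)*tr(b a b a) - tr(b a b)   [square of a] = x*z^2 - y*z - x
tr(a b a b a b) = tr(b a b a)*tr(b a) - tr(a b)   [split at a repeated b] = z^3 - 3*z
tr(b a b^-1 a b a) = tr(a b a b a)*tr(b) - tr(a b a b a b)   [inverse elimination on b] = x*y*z^2 - y^2*z - z^3 - x*y + 3*z
tr(a^-1 b a b^-1 a b) = tr(b a b^-1 a b)*tr(a) - tr(b a b^-1 a b a)   [inverse elimination on a] = x^2*y^2*z - x^3*y - x*y^3 - 2*x*y*z^2 + x^2*z + y^2*z + z^3 + 4*x*y - 3*z
tr(b^-1 a^-1 b a b^-1 a) = tr(a^-1 b a b^-1 a)*tr(b) - tr(a^-1 b a b^-1 a b)   [inverse elimination on b] = -x^2*y^2*z + x^3*y + x*y^3 + 2*x*y*z^2 - x^2*z - y^2*z - z^3 - 3*x*y + 3*z
tr(b^-2 a^-1 b a b^-1 a) = tr(b^-1 a^-1 b a b^-1 a)*tr(b) - tr(b^-1 a^-1 b a b^-1 a b)   [inverse elimination on b] = -x^2*y^3*z + x^3*y^2 + x*y^4 + 2*x*y^2*z^2 - x^2*y*z - y^3*z - y*z^3 - 3*x*y^2 + 3*y*z - x
tr(a^-1 b^-2 a^-1 b a b^-1) = tr(b^-2 a^-1 b a b^-1)*tr(a) - tr(b^-2 a^-1 b a b^-1 a)   [inverse elimination on a] = -x*y^2*z^2 + 2*x^2*y*z + y^3*z + y*z^3 - x^3 - x*y^2 - x*z^2 - 3*y*z + 3*x
tr(a^-1 b a^2 b) = tr(b a^2 b)*tr(a) - tr(b a^2 b a)   [inverse elimination on a] = x^2*y*z - x^3 - x*y^2 - x*z^2 + y*z + 3*x
tr(a b^-1 a^-1 b a) = tr(a^-1 b a^2)*tr(b) - tr(a^-1 b a^2 b)   [inverse elimination on b] = -x^2*y*z + x^3 + x*y^2 + x*z^2 - 3*x
tr(b^-1 a^-1 b a b^-2 a) = tr(a b^-1 a^-1 b a b^-1)*tr(b) - tr(a b^-1 a^-1 b a)   [inverse elimination on b] = -x^2*y^3*z + x^3*y^2 + x*y^4 + 2*x*y^2*z^2 - y^3*z - y*z^3 - x^3 - 4*x*y^2 - x*z^2 + 3*y*z + 3*x
tr(a^2 b a) = tr(a)*tr(a b a) - tr(a b)   [square of a] = x^2*z - x*y - z
tr(a b a^2 b a) = tr(a)*tr(b a^2 b a) - tr(b a^2 b)   [square of a] = x^2*z^2 - 2*x*y*z + y^2 - 2
tr(a b a^2 b a b) = tr(a)*tr(b a b a b a) - tr(b a b a b)   [square of a] = x*z^3 - y*z^2 - 2*x*z + y
tr(b a^2 b a b^-1 a) = tr(a b a^2 b a)*tr(b) - tr(a b a^2 b a b)   [inverse elimination on b] = x^2*y*z^2 - 2*x*y^2*z - x*z^3 + y^3 + y*z^2 + 2*x*z - 3*y
tr(a b a b^-1 a^-1 b a) = tr(b a^2 b a b^-1)*tr(a) - tr(b a^2 b a b^-1 a)   [inverse elimination on a] = -x^2*y*z^2 + x^3*z + 2*x*y^2*z + x*z^3 - x^2*y - y^3 - y*z^2 - 3*x*z + 3*y
tr(a b a b a b a b) = tr(a b a b a b)*tr(a b) - tr(b a b a)   [split at a repeated a] = z^4 - 4*z^2 + 2
tr(b a b a b a b^-1 a) = tr(a b a b a b a)*tr(b) - tr(a b a b a b a b)   [inverse elimination on b] = x*y*z^3 - y^2*z^2 - z^4 - 2*x*y*z + y^2 + 4*z^2 - 2
tr(a b a b^-1 a^-1 b a b) = tr(b a b a b a b^-1)*tr(a) - tr(b a b a b a b^-1 a)   [inverse elimination on a] = -x*y*z^3 + x^2*z^2 + y^2*z^2 + z^4 + x*y*z - x^2 - y^2 - 4*z^2 + 2
tr(a^-1 b a b^-1 a b a b^-1) = tr(a b a b^-1 a^-1 b a)*tr(b) - tr(a b a b^-1 a^-1 b a b)   [inverse elimination on b] = -x^2*y^2*z^2 + x^3*y*z + 2*x*y^3*z + 2*x*y*z^3 - x^2*y^2 - x^2*z^2 - y^4 - 2*y^2*z^2 - z^4 - 4*x*y*z + x^2 + 4*y^2 + 4*z^2 - 2
tr(b^-1 a b a b^-2 a^-1 b a) = tr(a^-1 b a b^-1 a b a b^-1)*tr(b) - tr(a^-1 b a b^-1 a b a)   [inverse elimination on b] = -x^2*y^3*z^2 + x^3*y^2*z + 2*x*y^4*z + 2*x*y^2*z^3 - x^2*y^3 - x^2*y*z^2 - y^5 - 2*y^3*z^2 - y*z^4 - 5*x*y^2*z + 2*x^2*y + 5*y^3 + 5*y*z^2 - x*z - 5*y
tr(a b a b^-2 a^-1 b a) = tr(b^-1 a^-1 b a^2 b a)*tr(b) - tr(b^-1 a^-1 b a^2 b a b)   [inverse elimination on b] = -x^2*y^2*z^2 + x^3*y*z + 2*x*y^3*z + x*y*z^3 - x^2*y^2 - y^4 - y^2*z^2 - 4*x*y*z + x^2 + 4*y^2 - 2
tr(b^-2 a^-1 b a b^-2 a b a) = tr(b^-1 a b a b^-2 a^-1 b a)*tr(b) - tr(b^-1 a b a b^-2 a^-1 b a b)   [inverse elimination on b] = -x^2*y^4*z^2 + x^3*y^3*z + 2*x*y^5*z + 2*x*y^3*z^3 - x^2*y^4 - y^6 - 2*y^4*z^2 - y^2*z^4 - x^3*y*z - 7*x*y^3*z - x*y*z^3 + 3*x^2*y^2 + 6*y^4 + 6*y^2*z^2 + 3*x*y*z - x^2 - 9*y^2 + 2
tr(b a^-1 b^-2 a^-1 b a b^-2 a) = tr(b^-2 a^-1 b a b^-2 a b)*tr(a) - tr(b^-2 a^-1 b a b^-2 a b a)   [inverse elimination on a] = x^2*y^4*z^2 - 2*x^3*y^3*z - 2*x*y^5*z - 2*x*y^3*z^3 + x^4*y^2 + 2*x^2*y^4 + 2*x^2*y^2*z^2 + y^6 + 2*y^4*z^2 + y^2*z^4 + x^3*y*z + 6*x*y^3*z - x^4 - 7*x^2*y^2 - x^2*z^2 - 6*y^4 - 6*y^2*z^2 + 4*x^2 + 9*y^2 - 2
tr(b^-2 a^-1 b a b^-2 a^-1 b a^-1) = tr(b a^-1 b^-2 a^-1 b a b^-2)*tr(a) - tr(b a^-1 b^-2 a^-1 b a b^-2 a)   [inverse elimination on a] = -x^2*y^4*z^2 + 2*x^3*y^3*z + 2*x*y^5*z + 2*x*y^3*z^3 - x^4*y^2 - 2*x^2*y^4 - 3*x^2*y^2*z^2 - y^6 - 2*y^4*z^2 - y^2*z^4 + x^3*y*z - 5*x*y^3*z + x*y*z^3 + 6*x^2*y^2 + 6*y^4 + 6*y^2*z^2 - 3*x*y*z - x^2 - 9*y^2 + 2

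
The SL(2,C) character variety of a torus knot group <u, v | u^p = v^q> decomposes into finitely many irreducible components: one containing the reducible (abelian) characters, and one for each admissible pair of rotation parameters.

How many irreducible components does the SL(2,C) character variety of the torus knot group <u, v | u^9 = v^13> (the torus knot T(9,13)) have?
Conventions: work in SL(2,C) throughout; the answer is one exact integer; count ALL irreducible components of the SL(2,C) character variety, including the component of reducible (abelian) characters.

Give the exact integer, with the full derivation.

Gamma = < u, v | u^9 = v^13 > (torus knot T(9,13)); the central element u^9 = v^13 acts as +I or -I in any irreducible SL(2,C) representation.
On an irreducible component, tr(u) is locked at 2*cos(pi*alpha/9) for some alpha in 1..8, and tr(v) at 2*cos(pi*beta/13) for some beta in 1..12.
Consistency of u^9 = (-1)^alpha I with v^13 = (-1)^beta I forces alpha = beta (mod 2).
Counting: 4 odd alphas x 6 odd betas + 4 even alphas x 6 even betas = 24 + 24 = 48.
Total: 48 irreducible-character components + 1 reducible (abelian) component = 49.

49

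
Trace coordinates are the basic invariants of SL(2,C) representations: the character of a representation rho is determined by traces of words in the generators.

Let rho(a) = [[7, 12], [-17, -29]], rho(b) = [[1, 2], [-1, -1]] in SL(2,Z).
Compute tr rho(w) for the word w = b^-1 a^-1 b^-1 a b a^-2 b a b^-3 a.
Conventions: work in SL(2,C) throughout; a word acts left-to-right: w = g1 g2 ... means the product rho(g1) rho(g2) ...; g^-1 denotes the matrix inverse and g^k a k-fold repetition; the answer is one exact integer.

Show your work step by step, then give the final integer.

rho(b^-1) = [[-1, -2], [1, 1]]
... * rho(a^-1) = [[-29, -12], [17, 7]]  ->  [[-5, -2], [-12, -5]]
... * rho(b^-1) = [[-1, -2], [1, 1]]  ->  [[3, 8], [7, 19]]
... * rho(a) = [[7, 12], [-17, -29]]  ->  [[-115, -196], [-274, -467]]
... * rho(b) = [[1, 2], [-1, -1]]  ->  [[81, -34], [193, -81]]
... * rho(a^-1) = [[-29, -12], [17, 7]]  ->  [[-2927, -1210], [-6974, -2883]]
... * rho(a^-1) = [[-29, -12], [17, 7]]  ->  [[64313, 26654], [153235, 63507]]
... * rho(b) = [[1, 2], [-1, -1]]  ->  [[37659, 101972], [89728, 242963]]
... * rho(a) = [[7, 12], [-17, -29]]  ->  [[-1469911, -2505280], [-3502275, -5969191]]
... * rho(b^-1) = [[-1, -2], [1, 1]]  ->  [[-1035369, 434542], [-2466916, 1035359]]
... * rho(b^-1) = [[-1, -2], [1, 1]]  ->  [[1469911, 2505280], [3502275, 5969191]]
... * rho(b^-1) = [[-1, -2], [1, 1]]  ->  [[1035369, -434542], [2466916, -1035359]]
... * rho(a) = [[7, 12], [-17, -29]]  ->  [[14634797, 25026146], [34869515, 59628403]]
tr = 14634797 + 59628403 = 74263200

74263200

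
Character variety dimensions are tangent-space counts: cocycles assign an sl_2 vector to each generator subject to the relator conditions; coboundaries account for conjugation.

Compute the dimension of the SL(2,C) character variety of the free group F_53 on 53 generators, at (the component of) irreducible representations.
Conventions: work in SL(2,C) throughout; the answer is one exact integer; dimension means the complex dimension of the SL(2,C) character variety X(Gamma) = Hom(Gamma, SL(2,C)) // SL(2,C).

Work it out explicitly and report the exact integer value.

156

Here Gamma is free of rank 53 — no relator constrains a cocycle.
A cocycle picks one sl_2 vector per generator freely, giving dim Z^1 = 3*53 = 159.
dim B^1 = 3: the coboundary map is injective because an irreducible image has centralizer 0 in sl_2.
Therefore dim X = 159 - 3 = 156.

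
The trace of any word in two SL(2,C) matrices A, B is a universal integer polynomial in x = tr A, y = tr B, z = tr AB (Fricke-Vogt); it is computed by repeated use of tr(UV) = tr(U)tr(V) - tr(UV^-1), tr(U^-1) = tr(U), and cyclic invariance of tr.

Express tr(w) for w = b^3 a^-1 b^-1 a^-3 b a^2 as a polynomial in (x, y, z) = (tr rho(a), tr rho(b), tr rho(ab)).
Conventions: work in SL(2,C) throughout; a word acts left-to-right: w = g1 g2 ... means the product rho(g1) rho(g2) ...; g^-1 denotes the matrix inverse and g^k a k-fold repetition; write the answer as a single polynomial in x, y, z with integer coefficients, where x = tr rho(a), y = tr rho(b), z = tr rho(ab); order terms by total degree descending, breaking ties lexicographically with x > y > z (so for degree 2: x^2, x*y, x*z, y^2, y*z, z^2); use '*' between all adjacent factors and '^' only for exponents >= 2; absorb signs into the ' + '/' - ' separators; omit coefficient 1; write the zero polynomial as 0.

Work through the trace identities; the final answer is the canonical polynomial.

apply: trace(b^2 a) = trace(b)*trace(a b) - trace(a) = y*z - x
trace(b^2) = trace(b)*trace(b) - trace(1) = y^2 - 2
trace(b a^2 b) = trace(a)*trace(b^2 a) - trace(b^2) = x*y*z - x^2 - y^2 + 2
trace(b a^2) = trace(a)*trace(b a) - trace(b) = x*z - y
trace(b a^2 b^2) = trace(b)*trace(b a^2 b) - trace(b a^2) = x*y^2*z - x^2*y - y^3 - x*z + 3*y
trace(a b a b) = trace(b a)*trace(b a) - trace(1) = z^2 - 2
trace(b^2 a b a) = trace(b)*trace(a b a b) - trace(a b a) = y*z^2 - x*z - y
apply: trace(b^2 a b) = trace(b)*trace(b a b) - trace(b a) = y^2*z - x*y - z
trace(b a^2 b^2 a) = trace(a)*trace(b^2 a b a) - trace(b^2 a b) = x*y*z^2 - x^2*z - y^2*z + z
use: trace(a^-1 b a^2 b^2) = trace(b a^2 b^2)*trace(a) - trace(b a^2 b^2 a) = x^2*y^2*z - x^3*y - x*y^3 - x*y*z^2 + y^2*z + 3*x*y - z
apply: trace(a^-2 b a^2 b^2) = trace(a^-1 b a^2 b^2)*trace(a) - trace(a^-1 b a^2 b^2 a) = x^3*y^2*z - x^4*y - x^2*y^3 - x^2*y*z^2 + 4*x^2*y + y^3 - 3*y
apply: trace(a^2 b^3 a) = trace(a)*trace(a b^3 a) - trace(a b^3) = x^2*y^2*z - x^3*y - x*y^3 - x^2*z - y^2*z + 4*x*y + z
apply: trace(a b a^2 b) = trace(a)*trace(b a b a) - trace(b a b) = x*z^2 - y*z - x
use: trace(b a^2 b^3 a) = trace(b)*trace(a b a^2 b^2) - trace(a b a^2 b) = x*y^2*z^2 - x^2*y*z - y^3*z - x*z^2 + 2*y*z + x
trace(b a^2 b^3) = trace(b)*trace(b a^2 b^2) - trace(b a^2 b) = x*y^3*z - x^2*y^2 - y^4 - 2*x*y*z + x^2 + 4*y^2 - 2
use: trace(a b a^2 b^3 a) = trace(a)*trace(b a^2 b^3 a) - trace(b a^2 b^3) = x^2*y^2*z^2 - x^3*y*z - 2*x*y^3*z + x^2*y^2 - x^2*z^2 + y^4 + 4*x*y*z - 4*y^2 + 2
use: trace(a b a b a b) = trace(b a)*trace(b a b a) - trace(b^-1 a^-1) = z^3 - 3*z
trace(a b a b a b^2) = trace(b)*trace(a b a b a b) - trace(a b a b a) = y*z^3 - x*z^2 - 2*y*z + x
trace(b^3 a b a b a) = trace(b)*trace(a b a b a b^2) - trace(a b a b a b) = y^2*z^3 - x*y*z^2 - 2*y^2*z - z^3 + x*y + 3*z
use: trace(a b a b^3) = trace(b)*trace(b a b a b) - trace(b a b a) = y^2*z^2 - x*y*z - y^2 - z^2 + 2
apply: trace(b^3 a b a b) = trace(b)*trace(a b a b^3) - trace(a b a b^2) = y^3*z^2 - x*y^2*z - y^3 - 2*y*z^2 + x*z + 3*y
trace(a b a^2 b^3 a b) = trace(a)*trace(b^3 a b a b a) - trace(b^3 a b a b) = x*y^2*z^3 - x^2*y*z^2 - y^3*z^2 - x*y^2*z - x*z^3 + x^2*y + y^3 + 2*y*z^2 + 2*x*z - 3*y
use: trace(b a^2 b^3 a b^-1 a) = trace(a b a^2 b^3 a)*trace(b) - trace(a b a^2 b^3 a b) = x^2*y^3*z^2 - x^3*y^2*z - 2*x*y^4*z - x*y^2*z^3 + x^2*y^3 + y^5 + y^3*z^2 + 5*x*y^2*z + x*z^3 - x^2*y - 5*y^3 - 2*y*z^2 - 2*x*z + 5*y
trace(b a^2 b^3 a b^-1 a^-1) = trace(b a^2 b^3 a b^-1)*trace(a) - trace(b a^2 b^3 a b^-1 a) = -x^2*y^3*z^2 + 2*x^3*y^2*z + 2*x*y^4*z + x*y^2*z^3 - x^4*y - 2*x^2*y^3 - y^5 - y^3*z^2 - x^3*z - 6*x*y^2*z - x*z^3 + 5*x^2*y + 5*y^3 + 2*y*z^2 + 3*x*z - 5*y
apply: trace(b^-1 a^-2 b a^2 b^3 a) = trace(b a^2 b^3 a b^-1 a^-1)*trace(a) - trace(b a^2 b^3 a b^-1) = -x^3*y^3*z^2 + 2*x^4*y^2*z + 2*x^2*y^4*z + x^2*y^2*z^3 - x^5*y - 2*x^3*y^3 - x*y^5 - x*y^3*z^2 - x^4*z - 7*x^2*y^2*z - x^2*z^3 + 6*x^3*y + 6*x*y^3 + 2*x*y*z^2 + 4*x^2*z + y^2*z - 9*x*y - z
trace(a^-1 b a^2 b^3 a^-1 b^-1 a^-1) = trace(b^-1 a^-2 b a^2 b^3)*trace(a) - trace(b^-1 a^-2 b a^2 b^3 a) = x^3*y^3*z^2 - x^4*y^2*z - 2*x^2*y^4*z - x^2*y^2*z^3 + x^3*y^3 - x^3*y*z^2 + x*y^5 + x*y^3*z^2 + x^4*z + 7*x^2*y^2*z + x^2*z^3 - 2*x^3*y - 5*x*y^3 - 2*x*y*z^2 - 4*x^2*z - y^2*z + 6*x*y + z
use: trace(a^-1 b a^2 b^3) = trace(b a^2 b^3)*trace(a) - trace(b a^2 b^3 a) = x^2*y^3*z - x^3*y^2 - x*y^4 - x*y^2*z^2 - x^2*y*z + y^3*z + x^3 + 4*x*y^2 + x*z^2 - 2*y*z - 3*x
trace(a^-1 b a^2 b^3 a^-1) = trace(a^-1 b a^2 b^3)*trace(a) - trace(a^-1 b a^2 b^3 a) = x^3*y^3*z - x^4*y^2 - x^2*y^4 - x^2*y^2*z^2 - x^3*y*z + x^4 + 5*x^2*y^2 + x^2*z^2 + y^4 - 4*x^2 - 4*y^2 + 2
apply: trace(b a^2 b^4) = trace(b)*trace(b^2 a^2 b^2) - trace(b^2 a^2 b) = x*y^4*z - x^2*y^3 - y^5 - 3*x*y^2*z + 2*x^2*y + 5*y^3 + x*z - 5*y
apply: trace(b^2 a b^2) = trace(b)*trace(b^2 a b) - trace(b^2 a) = y^3*z - x*y^2 - 2*y*z + x
trace(b^4 a b) = trace(b)*trace(b^2 a b^2) - trace(b^2 a b) = y^4*z - x*y^3 - 3*y^2*z + 2*x*y + z
trace(b a^2 b^4 a) = trace(a)*trace(b^4 a b a) - trace(b^4 a b) = x*y^3*z^2 - x^2*y^2*z - y^4*z - 2*x*y*z^2 + x^2*z + 3*y^2*z + x*y - z
use: trace(b a^-1 b a^2 b^3) = trace(b a^2 b^4)*trace(a) - trace(b a^2 b^4 a) = x^2*y^4*z - x^3*y^3 - x*y^5 - x*y^3*z^2 - 2*x^2*y^2*z + y^4*z + 2*x^3*y + 5*x*y^3 + 2*x*y*z^2 - 3*y^2*z - 6*x*y + z
trace(a b^2 a^2 b) = trace(a)*trace(b a b^2 a) - trace(b a b^2) = x*y*z^2 - x^2*z - y^2*z + z
use: trace(a^3 b) = trace(a)*trace(b a^2) - trace(b a) = x^2*z - x*y - z
use: trace(a^2) = trace(a)*trace(a) - trace(1) = x^2 - 2
trace(a^3) = trace(a)*trace(a^2) - trace(a) = x^3 - 3*x
use: trace(a b^2 a^2) = trace(b)*trace(a^3 b) - trace(a^3) = x^2*y*z - x^3 - x*y^2 - y*z + 3*x
apply: trace(a b^2 a^2 b^2) = trace(b)*trace(a b^2 a^2 b) - trace(a b^2 a^2) = x*y^2*z^2 - 2*x^2*y*z - y^3*z + x^3 + x*y^2 + 2*y*z - 3*x
trace(b a^2 b^3 a b) = trace(b)*trace(a b^2 a^2 b^2) - trace(a b^2 a^2 b) = x*y^3*z^2 - 2*x^2*y^2*z - y^4*z + x^3*y + x*y^3 - x*y*z^2 + x^2*z + 3*y^2*z - 3*x*y - z
apply: trace(b a^-1 b a^2 b^3 a) = trace(b a^2 b^3 a b)*trace(a) - trace(b a^2 b^3 a b a) = x^2*y^3*z^2 - 2*x^3*y^2*z - x*y^4*z - x*y^2*z^3 + x^4*y + x^2*y^3 + y^3*z^2 + x^3*z + 4*x*y^2*z + x*z^3 - 4*x^2*y - y^3 - 2*y*z^2 - 3*x*z + 3*y
use: trace(a^-1 b a^2 b^3 a^-1 b) = trace(b a^-1 b a^2 b^3)*trace(a) - trace(b a^-1 b a^2 b^3 a) = x^3*y^4*z - x^4*y^3 - x^2*y^5 - 2*x^2*y^3*z^2 + 2*x*y^4*z + x*y^2*z^3 + x^4*y + 4*x^2*y^3 + 2*x^2*y*z^2 - y^3*z^2 - x^3*z - 7*x*y^2*z - x*z^3 - 2*x^2*y + y^3 + 2*y*z^2 + 4*x*z - 3*y
use: trace(a^-1 b a^2 b^3 a^-1 b^-1) = trace(a^-1 b a^2 b^3 a^-1)*trace(b) - trace(a^-1 b a^2 b^3 a^-1 b) = x^2*y^3*z^2 - x^3*y^2*z - 2*x*y^4*z - x*y^2*z^3 + x^2*y^3 - x^2*y*z^2 + y^5 + y^3*z^2 + x^3*z + 7*x*y^2*z + x*z^3 - 2*x^2*y - 5*y^3 - 2*y*z^2 - 4*x*z + 5*y
use: trace(b^3 a^-1 b^-1 a^-3 b a^2) = trace(a^-1 b a^2 b^3 a^-1 b^-1 a^-1)*trace(a) - trace(a^-1 b a^2 b^3 a^-1 b^-1) = x^4*y^3*z^2 - x^5*y^2*z - 2*x^3*y^4*z - x^3*y^2*z^3 + x^4*y^3 - x^4*y*z^2 + x^2*y^5 + x^5*z + 8*x^3*y^2*z + x^3*z^3 + 2*x*y^4*z + x*y^2*z^3 - 2*x^4*y - 6*x^2*y^3 - x^2*y*z^2 - y^5 - y^3*z^2 - 5*x^3*z - 8*x*y^2*z - x*z^3 + 8*x^2*y + 5*y^3 + 2*y*z^2 + 5*x*z - 5*y

x^4*y^3*z^2 - x^5*y^2*z - 2*x^3*y^4*z - x^3*y^2*z^3 + x^4*y^3 - x^4*y*z^2 + x^2*y^5 + x^5*z + 8*x^3*y^2*z + x^3*z^3 + 2*x*y^4*z + x*y^2*z^3 - 2*x^4*y - 6*x^2*y^3 - x^2*y*z^2 - y^5 - y^3*z^2 - 5*x^3*z - 8*x*y^2*z - x*z^3 + 8*x^2*y + 5*y^3 + 2*y*z^2 + 5*x*z - 5*y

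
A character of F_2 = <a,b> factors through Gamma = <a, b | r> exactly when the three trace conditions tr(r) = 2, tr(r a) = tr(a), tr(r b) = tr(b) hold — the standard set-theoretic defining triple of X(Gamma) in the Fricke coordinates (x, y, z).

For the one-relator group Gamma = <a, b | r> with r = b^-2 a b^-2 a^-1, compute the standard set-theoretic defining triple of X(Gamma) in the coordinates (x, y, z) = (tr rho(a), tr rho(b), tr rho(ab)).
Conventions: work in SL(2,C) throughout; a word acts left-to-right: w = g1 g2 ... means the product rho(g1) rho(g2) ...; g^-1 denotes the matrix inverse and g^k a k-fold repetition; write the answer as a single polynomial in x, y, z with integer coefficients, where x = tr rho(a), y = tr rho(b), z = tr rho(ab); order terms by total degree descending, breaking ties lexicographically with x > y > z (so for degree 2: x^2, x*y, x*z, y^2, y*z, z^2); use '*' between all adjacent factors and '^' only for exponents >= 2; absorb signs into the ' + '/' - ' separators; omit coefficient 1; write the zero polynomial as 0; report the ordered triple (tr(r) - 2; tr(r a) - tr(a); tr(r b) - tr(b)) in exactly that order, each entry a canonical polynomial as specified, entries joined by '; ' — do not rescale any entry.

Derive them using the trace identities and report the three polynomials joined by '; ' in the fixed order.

x*y^3*z - x^2*y^2 - y^2*z^2; x*y^4 - y^3*z - 3*x*y^2 + 2*y*z; x*y^2*z - x^2*y - y*z^2

and trace(b^-1 a) = trace(a)*trace(b) - trace(a b) = x*y - z
trace(b^-1 a b^-1) = trace(b^-1 a)*trace(b) - trace(b^-1 a b) = x*y^2 - y*z - x
next, trace(a^2) = trace(a)*trace(a) - trace(1) = x^2 - 2
next, trace(a^2 b) = trace(a)*trace(b a) - trace(b) = x*z - y
trace(a b^-1 a) = trace(a^2)*trace(b) - trace(a^2 b) = x^2*y - x*z - y
trace(a b a b) = trace(a b)*trace(a b) - trace(1) = z^2 - 2
and trace(a b^-1 a b) = trace(a b a)*trace(b) - trace(a b a b) = x*y*z - y^2 - z^2 + 2
trace(b^-1 a b^-1 a) = trace(a b^-1 a)*trace(b) - trace(a b^-1 a b) = x^2*y^2 - 2*x*y*z + z^2 - 2
and trace(a b^-1 a^-1 b^-1) = trace(b^-1 a b^-1)*trace(a) - trace(b^-1 a b^-1 a) = x*y*z - x^2 - z^2 + 2
trace(b^-1 a^-1 b^-2 a) = trace(a b^-1 a^-1 b^-1)*trace(b) - trace(a b^-1 a^-1) = x*y^2*z - x^2*y - y*z^2 + y
trace(b^-2) = trace(b^-1)*trace(b) - trace(1) = y^2 - 2
and trace(b^-2 a b^-2 a^-1) = trace(b^-1 a^-1 b^-2 a)*trace(b) - trace(b^-1 a^-1 b^-2 a b) = x*y^3*z - x^2*y^2 - y^2*z^2 + 2
next, trace(b^-1 a b^-2) = trace(a b^-2)*trace(b) - trace(a b^-1)  (eliminate b^-1) = x*y^3 - y^2*z - 2*x*y + z
next, trace(b^-2 a b^-2) = trace(b^-1 a b^-2)*trace(b) - trace(b^-1 a b^-1)  (eliminate b^-1) = x*y^4 - y^3*z - 3*x*y^2 + 2*y*z + x
and trace(a b^-2 a) = trace(b^-1 a^2)*trace(b) - trace(b^-1 a^2 b) = x^2*y^2 - x*y*z - x^2 - y^2 + 2
next, trace(a b^-2 a b) = trace(b^-1 a b a)*trace(b) - trace(b^-1 a b a b) = x*y^2*z - y^3 - y*z^2 - x*z + 3*y
trace(b^-1 a b^-2 a) = trace(a b^-2 a)*trace(b) - trace(a b^-2 a b) = x^2*y^3 - 2*x*y^2*z - x^2*y + y*z^2 + x*z - y
trace(b^-1 a b^-2 a^-1) = trace(b^-1 a b^-2)*trace(a) - trace(b^-1 a b^-2 a) = x*y^2*z - x^2*y - y*z^2 + y
assemble the triple (trace(r) - 2; trace(r a) - x; trace(r b) - y)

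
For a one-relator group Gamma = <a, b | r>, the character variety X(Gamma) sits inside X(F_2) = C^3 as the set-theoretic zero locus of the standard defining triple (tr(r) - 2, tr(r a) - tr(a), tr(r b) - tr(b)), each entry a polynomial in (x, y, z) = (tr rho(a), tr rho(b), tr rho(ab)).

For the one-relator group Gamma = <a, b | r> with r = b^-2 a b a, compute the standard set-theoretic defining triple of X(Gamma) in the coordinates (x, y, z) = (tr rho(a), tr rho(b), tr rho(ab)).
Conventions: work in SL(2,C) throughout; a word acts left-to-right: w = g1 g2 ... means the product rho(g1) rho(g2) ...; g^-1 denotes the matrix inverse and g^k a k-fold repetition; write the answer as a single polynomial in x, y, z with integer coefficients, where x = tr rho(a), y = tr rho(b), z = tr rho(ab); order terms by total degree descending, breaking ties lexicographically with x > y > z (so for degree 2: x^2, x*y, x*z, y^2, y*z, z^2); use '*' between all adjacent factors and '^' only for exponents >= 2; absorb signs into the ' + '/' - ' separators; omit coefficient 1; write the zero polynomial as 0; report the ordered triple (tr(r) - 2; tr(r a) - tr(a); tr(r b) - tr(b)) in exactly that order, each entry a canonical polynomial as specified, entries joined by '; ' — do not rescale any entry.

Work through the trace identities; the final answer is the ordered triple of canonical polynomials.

x*y^2*z - y^3 - y*z^2 - x*z + 3*y - 2; x^2*y^2*z - x*y^3 - x*y*z^2 - x^2*z + 2*x*y - x + z; x*y*z - y^2 - z^2 - y + 2

trace(a b a) = trace(a)*trace(b a) - trace(b)   [square of a] = x*z - y
trace(a b a b) = trace(a b)*trace(a b) - trace(1)   [split at a repeated a] = z^2 - 2
trace(a b a b^-1) = trace(a b a)*trace(b) - trace(a b a b)   [inverse elimination on b] = x*y*z - y^2 - z^2 + 2
trace(b^-2 a b a) = trace(a b a b^-1)*trace(b) - trace(a b a)   [inverse elimination on b] = x*y^2*z - y^3 - y*z^2 - x*z + 3*y
trace(a b a^2) = trace(a)*trace(a b a) - trace(a b) = x^2*z - x*y - z
trace(b a b) = trace(b)*trace(a b) - trace(a) = y*z - x
trace(a b a^2 b) = trace(a)*trace(b a b a) - trace(b a b) = x*z^2 - y*z - x
trace(b^-1 a b a^2) = trace(a b a^2)*trace(b) - trace(a b a^2 b) = x^2*y*z - x*y^2 - x*z^2 + x
trace(b^-2 a b a^2) = trace(b^-1 a b a^2)*trace(b) - trace(b^-1 a b a^2 b) = x^2*y^2*z - x*y^3 - x*y*z^2 - x^2*z + 2*x*y + z
assemble the triple (trace(r) - 2; trace(r a) - x; trace(r b) - y)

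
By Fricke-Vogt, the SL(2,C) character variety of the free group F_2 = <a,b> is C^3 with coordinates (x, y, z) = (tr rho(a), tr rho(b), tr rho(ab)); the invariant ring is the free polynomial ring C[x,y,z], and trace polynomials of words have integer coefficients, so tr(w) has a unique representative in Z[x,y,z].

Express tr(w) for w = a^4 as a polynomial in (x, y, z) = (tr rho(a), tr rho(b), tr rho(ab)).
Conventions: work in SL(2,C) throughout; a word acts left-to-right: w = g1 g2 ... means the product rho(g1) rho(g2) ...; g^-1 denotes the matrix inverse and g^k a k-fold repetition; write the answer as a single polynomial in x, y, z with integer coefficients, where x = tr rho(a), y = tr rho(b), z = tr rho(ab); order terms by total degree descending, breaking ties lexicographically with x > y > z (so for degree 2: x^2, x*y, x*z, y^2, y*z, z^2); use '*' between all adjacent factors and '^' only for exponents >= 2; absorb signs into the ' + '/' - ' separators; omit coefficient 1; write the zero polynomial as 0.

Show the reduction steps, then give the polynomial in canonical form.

x^4 - 4*x^2 + 2

tr(a^2) = tr(a) tr(a) - tr(1) = x^2 - 2
tr(a^3) = tr(a) tr(a^2) - tr(a) = x^3 - 3*x
tr(a^4) = tr(a) tr(a^3) - tr(a^2) = x^4 - 4*x^2 + 2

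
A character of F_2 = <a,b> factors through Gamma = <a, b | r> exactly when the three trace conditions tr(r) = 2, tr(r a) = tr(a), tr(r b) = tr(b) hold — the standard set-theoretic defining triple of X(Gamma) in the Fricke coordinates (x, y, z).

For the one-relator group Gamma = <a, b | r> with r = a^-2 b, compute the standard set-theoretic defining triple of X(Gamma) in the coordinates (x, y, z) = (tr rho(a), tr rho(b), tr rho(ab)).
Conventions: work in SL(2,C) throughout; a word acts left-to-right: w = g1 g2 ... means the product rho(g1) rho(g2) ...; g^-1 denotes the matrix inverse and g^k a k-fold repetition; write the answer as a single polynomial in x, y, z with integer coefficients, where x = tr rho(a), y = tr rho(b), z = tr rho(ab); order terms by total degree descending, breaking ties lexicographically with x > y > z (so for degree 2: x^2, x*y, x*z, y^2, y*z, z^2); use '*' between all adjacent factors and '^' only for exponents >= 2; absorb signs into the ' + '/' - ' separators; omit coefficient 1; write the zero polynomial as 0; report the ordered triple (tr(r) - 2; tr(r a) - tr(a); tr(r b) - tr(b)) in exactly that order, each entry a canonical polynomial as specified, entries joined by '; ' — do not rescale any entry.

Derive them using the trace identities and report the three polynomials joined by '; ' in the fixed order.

trace(a^-1 b) = trace(b) trace(a) - trace(b a) = x*y - z
use: trace(a^-2 b) = trace(a^-1 b) trace(a) - trace(a^-1 b a) = x^2*y - x*z - y
trace(b^2) = trace(b) trace(b) - trace(1) = y^2 - 2
apply: trace(b^2 a) = trace(b) trace(a b) - trace(a) = y*z - x
trace(b^2 a^-1) = trace(b^2) trace(a) - trace(b^2 a) = x*y^2 - y*z - x
apply: trace(a^-2 b^2) = trace(b^2 a^-1) trace(a) - trace(b^2) = x^2*y^2 - x*y*z - x^2 - y^2 + 2
assemble the triple (trace(r) - 2; trace(r a) - x; trace(r b) - y)

x^2*y - x*z - y - 2; x*y - x - z; x^2*y^2 - x*y*z - x^2 - y^2 - y + 2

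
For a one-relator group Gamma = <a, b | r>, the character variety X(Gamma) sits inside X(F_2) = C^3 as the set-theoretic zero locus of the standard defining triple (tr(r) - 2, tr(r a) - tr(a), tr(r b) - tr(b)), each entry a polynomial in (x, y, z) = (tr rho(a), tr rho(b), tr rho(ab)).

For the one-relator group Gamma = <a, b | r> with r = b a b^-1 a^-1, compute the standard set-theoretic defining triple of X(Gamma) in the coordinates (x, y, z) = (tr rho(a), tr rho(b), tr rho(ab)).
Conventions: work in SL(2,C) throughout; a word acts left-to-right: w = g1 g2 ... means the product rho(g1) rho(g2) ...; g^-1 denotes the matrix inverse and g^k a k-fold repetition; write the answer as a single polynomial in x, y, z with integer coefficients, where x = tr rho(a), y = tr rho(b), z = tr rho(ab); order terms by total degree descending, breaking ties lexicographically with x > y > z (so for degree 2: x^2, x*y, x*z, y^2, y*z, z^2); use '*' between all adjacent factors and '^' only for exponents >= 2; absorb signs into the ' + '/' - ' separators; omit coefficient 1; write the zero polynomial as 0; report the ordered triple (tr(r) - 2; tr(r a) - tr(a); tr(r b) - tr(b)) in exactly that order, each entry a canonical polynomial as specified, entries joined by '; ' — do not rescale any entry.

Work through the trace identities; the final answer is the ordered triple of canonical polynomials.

-x*y*z + x^2 + y^2 + z^2 - 4; 0; -x*y^2*z + x^2*y + y^3 + y*z^2 - 4*y

tr(b a b) = tr(b)*tr(a b) - tr(a) = y*z - x
reduce: tr(b a b a) = tr(a b)*tr(a b) - tr(1)   [split at repeated a] = z^2 - 2
tr(a^-1 b a b) = tr(b a b)*tr(a) - tr(b a b a) = x*y*z - x^2 - z^2 + 2
tr(b a b^-1 a^-1) = tr(a^-1 b a)*tr(b) - tr(a^-1 b a b) = -x*y*z + x^2 + y^2 + z^2 - 2
so tr(b^2) = tr(b)*tr(b) - tr(1) = y^2 - 2
tr(a b^2 a) = tr(a)*tr(b^2 a) - tr(b^2) = x*y*z - x^2 - y^2 + 2
tr(a b a) = tr(a)*tr(b a) - tr(b) = x*z - y
reduce: tr(a b^2 a b) = tr(b)*tr(a b a b) - tr(a b a) = y*z^2 - x*z - y
tr(b^2 a b^-1 a) = tr(a b^2 a)*tr(b) - tr(a b^2 a b) = x*y^2*z - x^2*y - y^3 - y*z^2 + x*z + 3*y
reduce: tr(b a b^-1 a^-1 b) = tr(b^2 a b^-1)*tr(a) - tr(b^2 a b^-1 a) = -x*y^2*z + x^2*y + y^3 + y*z^2 - 3*y
assemble the triple (tr(r) - 2; tr(r a) - x; tr(r b) - y)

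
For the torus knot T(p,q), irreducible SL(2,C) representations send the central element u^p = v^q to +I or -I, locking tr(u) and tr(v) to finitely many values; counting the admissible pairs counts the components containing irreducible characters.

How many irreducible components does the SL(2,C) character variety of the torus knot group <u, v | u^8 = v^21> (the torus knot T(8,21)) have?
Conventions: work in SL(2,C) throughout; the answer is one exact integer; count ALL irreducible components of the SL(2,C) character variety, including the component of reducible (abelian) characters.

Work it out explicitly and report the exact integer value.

71

Gamma = < u, v | u^8 = v^21 > (torus knot T(8,21)); the central element u^8 = v^21 acts as +I or -I in any irreducible SL(2,C) representation.
So on each irreducible component the traces are pinned: tr(u) = 2*cos(pi*alpha/8) with 1 <= alpha <= 7, tr(v) = 2*cos(pi*beta/21) with 1 <= beta <= 20.
u^8 = (-1)^alpha I and v^21 = (-1)^beta I must agree, so alpha and beta have equal parity.
Enumerate parity-matched pairs: 4*10 odd-odd plus 3*10 even-even gives 70.
Total: 70 irreducible-character components + 1 reducible (abelian) component = 71.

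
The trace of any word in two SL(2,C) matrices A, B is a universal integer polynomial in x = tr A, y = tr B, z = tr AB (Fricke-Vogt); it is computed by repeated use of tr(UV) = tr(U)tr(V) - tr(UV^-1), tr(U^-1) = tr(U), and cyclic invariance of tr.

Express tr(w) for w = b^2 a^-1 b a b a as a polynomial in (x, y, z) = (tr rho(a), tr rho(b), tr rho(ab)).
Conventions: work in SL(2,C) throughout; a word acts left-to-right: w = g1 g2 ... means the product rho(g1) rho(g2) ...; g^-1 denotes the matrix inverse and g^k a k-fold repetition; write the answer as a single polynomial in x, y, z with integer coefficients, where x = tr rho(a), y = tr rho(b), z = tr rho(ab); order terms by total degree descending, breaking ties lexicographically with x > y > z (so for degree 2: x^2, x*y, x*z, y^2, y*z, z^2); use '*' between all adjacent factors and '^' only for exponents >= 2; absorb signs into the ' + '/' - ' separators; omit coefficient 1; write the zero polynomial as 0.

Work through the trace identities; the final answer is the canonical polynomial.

x*y^2*z^2 - x^2*y*z - y*z^3 - x*y^2 + 2*y*z + x

trace(a b a b) = trace(a b) * trace(a b) - trace(1)  (split on a) = z^2 - 2
trace(a b a) = trace(a) * trace(b a) - trace(b)  (reduce the a square) = x*z - y
trace(a b a b^2) = trace(b) * trace(a b a b) - trace(a b a)  (reduce the b square) = y*z^2 - x*z - y
trace(b a b a b^2) = trace(b) * trace(a b a b^2) - trace(a b a b)  (reduce the b square) = y^2*z^2 - x*y*z - y^2 - z^2 + 2
trace(a b a b a b) = trace(a b a b) * trace(a b) - trace(b a)  (split on a) = z^3 - 3*z
trace(b a b) = trace(b) * trace(a b) - trace(a)  (reduce the b square) = y*z - x
trace(a b a b a) = trace(a) * trace(b a b a) - trace(b a b)  (reduce the a square) = x*z^2 - y*z - x
trace(b a b a b^2 a) = trace(b) * trace(a b a b a b) - trace(a b a b a)  (reduce the b square) = y*z^3 - x*z^2 - 2*y*z + x
trace(b^2 a^-1 b a b a) = trace(b a b a b^2) * trace(a) - trace(b a b a b^2 a)  (eliminate a^-1) = x*y^2*z^2 - x^2*y*z - y*z^3 - x*y^2 + 2*y*z + x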